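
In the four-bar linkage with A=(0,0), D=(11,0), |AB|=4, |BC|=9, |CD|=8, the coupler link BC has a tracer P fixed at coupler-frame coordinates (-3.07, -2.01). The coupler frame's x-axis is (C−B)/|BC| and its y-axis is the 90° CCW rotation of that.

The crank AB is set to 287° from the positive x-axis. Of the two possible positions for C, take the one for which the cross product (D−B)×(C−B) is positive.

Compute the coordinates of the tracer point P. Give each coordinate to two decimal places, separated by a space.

1.93 -7.41

A=(0,0), D=(11.00,0)
B = A + 4.00·(cos287°, sin287°) = (1.1695, -3.8252)
|BD| = 10.5485
circle(B,9.00) ∩ circle(D,8.00): a=6.0801, h=6.6357
  candidates: C₊=(4.4294,4.5636) cross=69.997; C₋=(9.2420,-7.8045) cross=-69.997
  mode + wants cross > 0 → take C=(4.4294,4.5636) (cross=69.997)
ex = (C−B)/|BC| = (0.3622,0.9321); ey = (-0.9321,0.3622)
P = B + -3.07·ex + -2.01·ey = (1.9310,-7.4148)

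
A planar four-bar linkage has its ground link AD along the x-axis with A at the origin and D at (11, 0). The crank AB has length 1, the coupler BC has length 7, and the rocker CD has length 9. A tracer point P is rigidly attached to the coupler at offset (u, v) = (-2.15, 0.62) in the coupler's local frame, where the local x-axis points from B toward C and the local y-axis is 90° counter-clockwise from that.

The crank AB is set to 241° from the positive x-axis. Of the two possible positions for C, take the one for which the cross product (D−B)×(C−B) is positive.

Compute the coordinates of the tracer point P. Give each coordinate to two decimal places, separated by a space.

A=(0,0), D=(11.00,0)
B = A + 1.00·(cos241°, sin241°) = (-0.4848, -0.8746)
|BD| = 11.5181
circle(B,7.00) ∩ circle(D,9.00): a=4.3699, h=5.4684
  candidates: C₊=(3.4572,4.9099) cross=62.986; C₋=(4.2877,-5.9954) cross=-62.986
  mode + wants cross > 0 → take C=(3.4572,4.9099) (cross=62.986)
ex = (C−B)/|BC| = (0.5631,0.8264); ey = (-0.8264,0.5631)
P = B + -2.15·ex + 0.62·ey = (-2.2079,-2.3021)

-2.21 -2.30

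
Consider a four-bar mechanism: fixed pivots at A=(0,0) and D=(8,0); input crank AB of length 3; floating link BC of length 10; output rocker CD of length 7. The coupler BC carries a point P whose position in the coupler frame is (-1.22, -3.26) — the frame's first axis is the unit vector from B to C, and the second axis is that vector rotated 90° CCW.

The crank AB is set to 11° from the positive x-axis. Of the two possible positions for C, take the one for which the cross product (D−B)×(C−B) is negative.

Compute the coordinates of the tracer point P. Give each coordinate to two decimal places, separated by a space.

A=(0,0), D=(8.00,0)
B = A + 3.00·(cos11°, sin11°) = (2.9449, 0.5724)
|BD| = 5.0874
circle(B,10.00) ∩ circle(D,7.00): a=7.5561, h=6.5503
  candidates: C₊=(11.1900,6.2309) cross=33.324; C₋=(9.7159,-6.7864) cross=-33.324
  mode - wants cross < 0 → take C=(9.7159,-6.7864) (cross=-33.324)
ex = (C−B)/|BC| = (0.6771,-0.7359); ey = (0.7359,0.6771)
P = B + -1.22·ex + -3.26·ey = (-0.2802,-0.7372)

-0.28 -0.74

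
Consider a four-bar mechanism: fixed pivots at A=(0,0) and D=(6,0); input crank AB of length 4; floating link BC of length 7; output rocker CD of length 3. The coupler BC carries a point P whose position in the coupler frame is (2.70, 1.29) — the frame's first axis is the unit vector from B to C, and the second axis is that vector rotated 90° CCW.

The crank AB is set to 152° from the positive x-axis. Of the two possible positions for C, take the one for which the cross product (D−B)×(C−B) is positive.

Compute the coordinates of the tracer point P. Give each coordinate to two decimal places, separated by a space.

A=(0,0), D=(6.00,0)
B = A + 4.00·(cos152°, sin152°) = (-3.5318, 1.8779)
|BD| = 9.7150
circle(B,7.00) ∩ circle(D,3.00): a=6.9162, h=1.0801
  candidates: C₊=(3.4627,1.6007) cross=10.493; C₋=(3.0452,-0.5187) cross=-10.493
  mode + wants cross > 0 → take C=(3.4627,1.6007) (cross=10.493)
ex = (C−B)/|BC| = (0.9992,-0.0396); ey = (0.0396,0.9992)
P = B + 2.70·ex + 1.29·ey = (-0.7828,3.0600)

-0.78 3.06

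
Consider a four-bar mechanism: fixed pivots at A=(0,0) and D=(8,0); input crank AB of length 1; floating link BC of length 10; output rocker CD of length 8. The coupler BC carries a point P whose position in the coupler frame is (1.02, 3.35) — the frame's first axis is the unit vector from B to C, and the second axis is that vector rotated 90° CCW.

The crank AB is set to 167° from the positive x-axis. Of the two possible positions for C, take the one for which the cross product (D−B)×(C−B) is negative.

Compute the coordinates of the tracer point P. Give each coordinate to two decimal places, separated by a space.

A=(0,0), D=(8.00,0)
B = A + 1.00·(cos167°, sin167°) = (-0.9744, 0.2250)
|BD| = 8.9772
circle(B,10.00) ∩ circle(D,8.00): a=6.4937, h=7.6047
  candidates: C₊=(5.7078,7.6646) cross=68.269; C₋=(5.3267,-7.5401) cross=-68.269
  mode - wants cross < 0 → take C=(5.3267,-7.5401) (cross=-68.269)
ex = (C−B)/|BC| = (0.6301,-0.7765); ey = (0.7765,0.6301)
P = B + 1.02·ex + 3.35·ey = (2.2696,1.5438)

2.27 1.54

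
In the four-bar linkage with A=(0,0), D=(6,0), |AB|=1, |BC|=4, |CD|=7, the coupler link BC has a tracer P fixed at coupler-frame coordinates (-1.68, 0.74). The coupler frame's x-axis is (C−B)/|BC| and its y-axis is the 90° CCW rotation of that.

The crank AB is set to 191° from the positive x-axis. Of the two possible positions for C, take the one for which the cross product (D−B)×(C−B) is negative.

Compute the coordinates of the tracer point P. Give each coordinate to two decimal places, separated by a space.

-0.80 1.64

A=(0,0), D=(6.00,0)
B = A + 1.00·(cos191°, sin191°) = (-0.9816, -0.1908)
|BD| = 6.9842
circle(B,4.00) ∩ circle(D,7.00): a=1.1297, h=3.8372
  candidates: C₊=(0.0428,3.6758) cross=26.800; C₋=(0.2524,-3.9957) cross=-26.800
  mode - wants cross < 0 → take C=(0.2524,-3.9957) (cross=-26.800)
ex = (C−B)/|BC| = (0.3085,-0.9512); ey = (0.9512,0.3085)
P = B + -1.68·ex + 0.74·ey = (-0.7960,1.6355)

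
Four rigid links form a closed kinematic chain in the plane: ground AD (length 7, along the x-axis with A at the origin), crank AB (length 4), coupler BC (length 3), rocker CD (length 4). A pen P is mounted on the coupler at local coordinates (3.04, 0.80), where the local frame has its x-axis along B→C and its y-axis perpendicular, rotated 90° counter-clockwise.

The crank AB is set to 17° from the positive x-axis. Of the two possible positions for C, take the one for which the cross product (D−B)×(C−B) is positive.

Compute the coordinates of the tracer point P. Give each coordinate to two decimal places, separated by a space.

4.80 4.16

A=(0,0), D=(7.00,0)
B = A + 4.00·(cos17°, sin17°) = (3.8252, 1.1695)
|BD| = 3.3833
circle(B,3.00) ∩ circle(D,4.00): a=0.6572, h=2.9271
  candidates: C₊=(5.4537,3.6890) cross=9.903; C₋=(3.4301,-1.8044) cross=-9.903
  mode + wants cross > 0 → take C=(5.4537,3.6890) (cross=9.903)
ex = (C−B)/|BC| = (0.5428,0.8398); ey = (-0.8398,0.5428)
P = B + 3.04·ex + 0.80·ey = (4.8035,4.1569)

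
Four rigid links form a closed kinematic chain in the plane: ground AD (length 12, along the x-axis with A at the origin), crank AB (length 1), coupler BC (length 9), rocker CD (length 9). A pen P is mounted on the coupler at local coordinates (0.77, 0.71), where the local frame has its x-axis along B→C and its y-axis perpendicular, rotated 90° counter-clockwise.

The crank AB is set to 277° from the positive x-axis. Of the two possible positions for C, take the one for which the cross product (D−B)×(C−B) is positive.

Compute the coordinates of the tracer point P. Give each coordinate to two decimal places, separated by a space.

0.01 0.05

A=(0,0), D=(12.00,0)
B = A + 1.00·(cos277°, sin277°) = (0.1219, -0.9925)
|BD| = 11.9195
circle(B,9.00) ∩ circle(D,9.00): a=5.9598, h=6.7440
  candidates: C₊=(5.4994,6.2243) cross=80.385; C₋=(6.6225,-7.2168) cross=-80.385
  mode + wants cross > 0 → take C=(5.4994,6.2243) (cross=80.385)
ex = (C−B)/|BC| = (0.5975,0.8019); ey = (-0.8019,0.5975)
P = B + 0.77·ex + 0.71·ey = (0.0126,0.0491)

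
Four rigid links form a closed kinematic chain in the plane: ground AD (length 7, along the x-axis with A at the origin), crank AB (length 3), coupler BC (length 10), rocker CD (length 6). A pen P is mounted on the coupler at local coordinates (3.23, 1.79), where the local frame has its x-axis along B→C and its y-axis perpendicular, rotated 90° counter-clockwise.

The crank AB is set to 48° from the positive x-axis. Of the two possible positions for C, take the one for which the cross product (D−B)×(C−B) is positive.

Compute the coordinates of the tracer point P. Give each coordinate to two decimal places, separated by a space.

A=(0,0), D=(7.00,0)
B = A + 3.00·(cos48°, sin48°) = (2.0074, 2.2294)
|BD| = 5.4678
circle(B,10.00) ∩ circle(D,6.00): a=8.5864, h=5.1259
  candidates: C₊=(11.9376,3.4088) cross=28.027; C₋=(7.7576,-5.9520) cross=-28.027
  mode + wants cross > 0 → take C=(11.9376,3.4088) (cross=28.027)
ex = (C−B)/|BC| = (0.9930,0.1179); ey = (-0.1179,0.9930)
P = B + 3.23·ex + 1.79·ey = (5.0037,4.3879)

5.00 4.39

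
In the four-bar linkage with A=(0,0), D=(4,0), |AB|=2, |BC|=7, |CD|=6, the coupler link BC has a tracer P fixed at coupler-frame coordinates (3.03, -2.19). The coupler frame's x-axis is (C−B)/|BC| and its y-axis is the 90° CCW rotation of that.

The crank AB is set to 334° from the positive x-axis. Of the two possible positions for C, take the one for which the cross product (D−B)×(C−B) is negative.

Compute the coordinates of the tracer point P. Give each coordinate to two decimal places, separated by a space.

A=(0,0), D=(4.00,0)
B = A + 2.00·(cos334°, sin334°) = (1.7976, -0.8767)
|BD| = 2.3705
circle(B,7.00) ∩ circle(D,6.00): a=3.9273, h=5.7945
  candidates: C₊=(3.3033,5.9594) cross=13.736; C₋=(7.5895,-4.8078) cross=-13.736
  mode - wants cross < 0 → take C=(7.5895,-4.8078) (cross=-13.736)
ex = (C−B)/|BC| = (0.8274,-0.5616); ey = (0.5616,0.8274)
P = B + 3.03·ex + -2.19·ey = (3.0748,-4.3904)

3.07 -4.39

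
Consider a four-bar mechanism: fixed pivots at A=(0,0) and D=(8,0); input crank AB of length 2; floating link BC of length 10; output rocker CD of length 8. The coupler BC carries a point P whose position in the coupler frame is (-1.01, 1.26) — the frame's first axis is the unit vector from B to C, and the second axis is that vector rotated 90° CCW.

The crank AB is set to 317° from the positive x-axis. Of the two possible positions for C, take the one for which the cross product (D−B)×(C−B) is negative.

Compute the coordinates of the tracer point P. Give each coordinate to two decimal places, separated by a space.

1.53 0.25

A=(0,0), D=(8.00,0)
B = A + 2.00·(cos317°, sin317°) = (1.4627, -1.3640)
|BD| = 6.6781
circle(B,10.00) ∩ circle(D,8.00): a=6.0344, h=7.9741
  candidates: C₊=(5.7412,7.6745) cross=53.251; C₋=(8.9986,-7.9374) cross=-53.251
  mode - wants cross < 0 → take C=(8.9986,-7.9374) (cross=-53.251)
ex = (C−B)/|BC| = (0.7536,-0.6573); ey = (0.6573,0.7536)
P = B + -1.01·ex + 1.26·ey = (1.5298,0.2494)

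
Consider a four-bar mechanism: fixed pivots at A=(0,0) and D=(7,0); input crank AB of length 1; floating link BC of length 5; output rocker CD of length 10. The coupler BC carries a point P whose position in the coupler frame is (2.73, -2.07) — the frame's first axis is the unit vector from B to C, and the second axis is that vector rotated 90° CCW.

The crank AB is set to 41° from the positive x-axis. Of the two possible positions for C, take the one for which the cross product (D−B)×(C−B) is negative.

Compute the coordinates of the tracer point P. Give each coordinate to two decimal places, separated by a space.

-2.59 -0.08

A=(0,0), D=(7.00,0)
B = A + 1.00·(cos41°, sin41°) = (0.7547, 0.6561)
|BD| = 6.2797
circle(B,5.00) ∩ circle(D,10.00): a=-2.8318, h=4.1208
  candidates: C₊=(-1.6311,5.0501) cross=25.877; C₋=(-2.4921,-3.1463) cross=-25.877
  mode - wants cross < 0 → take C=(-2.4921,-3.1463) (cross=-25.877)
ex = (C−B)/|BC| = (-0.6494,-0.7605); ey = (0.7605,-0.6494)
P = B + 2.73·ex + -2.07·ey = (-2.5922,-0.0758)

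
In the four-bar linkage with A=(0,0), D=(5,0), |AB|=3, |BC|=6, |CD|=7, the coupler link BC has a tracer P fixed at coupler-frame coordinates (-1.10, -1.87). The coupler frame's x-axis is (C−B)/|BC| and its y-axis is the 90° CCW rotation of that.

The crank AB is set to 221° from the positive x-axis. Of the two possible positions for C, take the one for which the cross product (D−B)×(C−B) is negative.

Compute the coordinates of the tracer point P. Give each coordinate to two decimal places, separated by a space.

-4.37 -2.48

A=(0,0), D=(5.00,0)
B = A + 3.00·(cos221°, sin221°) = (-2.2641, -1.9682)
|BD| = 7.5260
circle(B,6.00) ∩ circle(D,7.00): a=2.8994, h=5.2530
  candidates: C₊=(-0.8394,3.8602) cross=39.534; C₋=(1.9081,-6.2801) cross=-39.534
  mode - wants cross < 0 → take C=(1.9081,-6.2801) (cross=-39.534)
ex = (C−B)/|BC| = (0.6954,-0.7187); ey = (0.7187,0.6954)
P = B + -1.10·ex + -1.87·ey = (-4.3729,-2.4780)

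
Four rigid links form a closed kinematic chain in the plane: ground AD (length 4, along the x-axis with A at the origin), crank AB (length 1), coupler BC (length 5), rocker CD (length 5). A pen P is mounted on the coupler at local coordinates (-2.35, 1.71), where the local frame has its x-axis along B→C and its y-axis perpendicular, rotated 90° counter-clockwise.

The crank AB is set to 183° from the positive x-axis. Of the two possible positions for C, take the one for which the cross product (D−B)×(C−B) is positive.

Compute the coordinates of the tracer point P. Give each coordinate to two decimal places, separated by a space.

A=(0,0), D=(4.00,0)
B = A + 1.00·(cos183°, sin183°) = (-0.9986, -0.0523)
|BD| = 4.9989
circle(B,5.00) ∩ circle(D,5.00): a=2.4995, h=4.3304
  candidates: C₊=(1.4553,4.3040) cross=21.647; C₋=(1.5460,-4.3564) cross=-21.647
  mode + wants cross > 0 → take C=(1.4553,4.3040) (cross=21.647)
ex = (C−B)/|BC| = (0.4908,0.8713); ey = (-0.8713,0.4908)
P = B + -2.35·ex + 1.71·ey = (-3.6419,-1.2606)

-3.64 -1.26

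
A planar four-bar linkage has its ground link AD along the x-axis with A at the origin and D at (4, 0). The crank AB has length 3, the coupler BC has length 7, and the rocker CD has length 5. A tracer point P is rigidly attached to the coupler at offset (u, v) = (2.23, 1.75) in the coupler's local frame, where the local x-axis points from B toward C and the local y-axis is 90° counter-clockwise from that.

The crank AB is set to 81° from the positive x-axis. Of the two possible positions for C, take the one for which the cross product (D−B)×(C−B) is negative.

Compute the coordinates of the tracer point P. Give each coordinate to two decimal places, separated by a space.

A=(0,0), D=(4.00,0)
B = A + 3.00·(cos81°, sin81°) = (0.4693, 2.9631)
|BD| = 4.6093
circle(B,7.00) ∩ circle(D,5.00): a=4.9081, h=4.9911
  candidates: C₊=(7.4374,3.6311) cross=23.005; C₋=(1.0204,-4.0152) cross=-23.005
  mode - wants cross < 0 → take C=(1.0204,-4.0152) (cross=-23.005)
ex = (C−B)/|BC| = (0.0787,-0.9969); ey = (0.9969,0.0787)
P = B + 2.23·ex + 1.75·ey = (2.3894,0.8778)

2.39 0.88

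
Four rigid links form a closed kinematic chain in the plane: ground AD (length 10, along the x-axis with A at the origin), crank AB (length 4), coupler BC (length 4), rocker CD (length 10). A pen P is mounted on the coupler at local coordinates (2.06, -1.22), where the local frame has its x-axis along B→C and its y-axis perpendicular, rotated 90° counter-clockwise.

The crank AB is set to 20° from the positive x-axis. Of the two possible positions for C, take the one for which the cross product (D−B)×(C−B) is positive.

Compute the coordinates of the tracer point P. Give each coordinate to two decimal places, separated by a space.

3.15 3.68

A=(0,0), D=(10.00,0)
B = A + 4.00·(cos20°, sin20°) = (3.7588, 1.3681)
|BD| = 6.3894
circle(B,4.00) ∩ circle(D,10.00): a=-3.3787, h=2.1412
  candidates: C₊=(0.9169,4.1830) cross=13.681; C₋=(-0.0000,0.0000) cross=-13.681
  mode + wants cross > 0 → take C=(0.9169,4.1830) (cross=13.681)
ex = (C−B)/|BC| = (-0.7105,0.7037); ey = (-0.7037,-0.7105)
P = B + 2.06·ex + -1.22·ey = (3.1538,3.6845)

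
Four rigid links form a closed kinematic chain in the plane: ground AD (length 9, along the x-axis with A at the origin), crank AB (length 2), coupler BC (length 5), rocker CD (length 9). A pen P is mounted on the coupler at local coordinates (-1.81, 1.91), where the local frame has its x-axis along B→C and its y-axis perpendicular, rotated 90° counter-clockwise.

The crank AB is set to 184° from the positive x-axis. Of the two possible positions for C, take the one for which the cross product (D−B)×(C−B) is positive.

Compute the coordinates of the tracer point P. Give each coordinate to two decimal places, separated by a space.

A=(0,0), D=(9.00,0)
B = A + 2.00·(cos184°, sin184°) = (-1.9951, -0.1395)
|BD| = 10.9960
circle(B,5.00) ∩ circle(D,9.00): a=2.9516, h=4.0358
  candidates: C₊=(0.9051,3.9334) cross=44.378; C₋=(1.0075,-4.1376) cross=-44.378
  mode + wants cross > 0 → take C=(0.9051,3.9334) (cross=44.378)
ex = (C−B)/|BC| = (0.5800,0.8146); ey = (-0.8146,0.5800)
P = B + -1.81·ex + 1.91·ey = (-4.6009,-0.5060)

-4.60 -0.51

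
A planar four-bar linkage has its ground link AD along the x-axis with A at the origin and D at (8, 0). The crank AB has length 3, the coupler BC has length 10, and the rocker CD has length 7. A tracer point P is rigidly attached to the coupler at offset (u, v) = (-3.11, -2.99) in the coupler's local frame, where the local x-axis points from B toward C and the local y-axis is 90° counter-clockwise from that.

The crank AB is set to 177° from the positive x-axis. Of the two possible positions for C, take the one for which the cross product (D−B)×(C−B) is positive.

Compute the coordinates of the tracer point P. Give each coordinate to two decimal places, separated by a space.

A=(0,0), D=(8.00,0)
B = A + 3.00·(cos177°, sin177°) = (-2.9959, 0.1570)
|BD| = 10.9970
circle(B,10.00) ∩ circle(D,7.00): a=7.8173, h=6.2361
  candidates: C₊=(4.9097,6.2809) cross=68.579; C₋=(4.7316,-6.1901) cross=-68.579
  mode + wants cross > 0 → take C=(4.9097,6.2809) (cross=68.579)
ex = (C−B)/|BC| = (0.7906,0.6124); ey = (-0.6124,0.7906)
P = B + -3.11·ex + -2.99·ey = (-3.6235,-4.1113)

-3.62 -4.11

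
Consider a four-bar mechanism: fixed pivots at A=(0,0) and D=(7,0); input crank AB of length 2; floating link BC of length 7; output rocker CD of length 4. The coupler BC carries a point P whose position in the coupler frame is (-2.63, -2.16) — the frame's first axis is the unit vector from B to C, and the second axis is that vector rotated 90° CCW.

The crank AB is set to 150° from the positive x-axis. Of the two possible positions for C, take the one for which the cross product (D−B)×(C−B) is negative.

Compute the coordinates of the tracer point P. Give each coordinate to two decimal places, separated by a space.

-5.11 0.61

A=(0,0), D=(7.00,0)
B = A + 2.00·(cos150°, sin150°) = (-1.7321, 1.0000)
|BD| = 8.7891
circle(B,7.00) ∩ circle(D,4.00): a=6.2719, h=3.1086
  candidates: C₊=(4.8528,3.3748) cross=27.322; C₋=(4.1454,-2.8020) cross=-27.322
  mode - wants cross < 0 → take C=(4.1454,-2.8020) (cross=-27.322)
ex = (C−B)/|BC| = (0.8396,-0.5431); ey = (0.5431,0.8396)
P = B + -2.63·ex + -2.16·ey = (-5.1135,0.6149)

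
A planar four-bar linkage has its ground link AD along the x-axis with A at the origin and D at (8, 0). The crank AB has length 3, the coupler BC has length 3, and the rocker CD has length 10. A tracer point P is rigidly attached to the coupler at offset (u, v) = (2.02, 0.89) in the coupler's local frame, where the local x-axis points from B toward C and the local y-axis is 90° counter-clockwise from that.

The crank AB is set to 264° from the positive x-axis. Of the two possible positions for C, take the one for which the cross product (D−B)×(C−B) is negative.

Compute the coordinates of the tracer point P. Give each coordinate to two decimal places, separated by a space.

0.77 -4.91

A=(0,0), D=(8.00,0)
B = A + 3.00·(cos264°, sin264°) = (-0.3136, -2.9836)
|BD| = 8.8327
circle(B,3.00) ∩ circle(D,10.00): a=-0.7349, h=2.9086
  candidates: C₊=(-1.9878,-0.4942) cross=25.691; C₋=(-0.0228,-5.9694) cross=-25.691
  mode - wants cross < 0 → take C=(-0.0228,-5.9694) (cross=-25.691)
ex = (C−B)/|BC| = (0.0969,-0.9953); ey = (0.9953,0.0969)
P = B + 2.02·ex + 0.89·ey = (0.7680,-4.9078)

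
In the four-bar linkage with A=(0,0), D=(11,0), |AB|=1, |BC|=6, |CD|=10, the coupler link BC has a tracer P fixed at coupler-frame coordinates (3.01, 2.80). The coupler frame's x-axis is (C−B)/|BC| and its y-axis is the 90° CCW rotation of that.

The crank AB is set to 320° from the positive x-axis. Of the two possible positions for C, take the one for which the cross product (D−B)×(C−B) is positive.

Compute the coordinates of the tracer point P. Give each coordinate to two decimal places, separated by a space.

-1.10 3.02

A=(0,0), D=(11.00,0)
B = A + 1.00·(cos320°, sin320°) = (0.7660, -0.6428)
|BD| = 10.2541
circle(B,6.00) ∩ circle(D,10.00): a=2.0064, h=5.6546
  candidates: C₊=(2.4140,5.1265) cross=57.983; C₋=(3.1229,-6.1605) cross=-57.983
  mode + wants cross > 0 → take C=(2.4140,5.1265) (cross=57.983)
ex = (C−B)/|BC| = (0.2747,0.9615); ey = (-0.9615,0.2747)
P = B + 3.01·ex + 2.80·ey = (-1.0995,3.0205)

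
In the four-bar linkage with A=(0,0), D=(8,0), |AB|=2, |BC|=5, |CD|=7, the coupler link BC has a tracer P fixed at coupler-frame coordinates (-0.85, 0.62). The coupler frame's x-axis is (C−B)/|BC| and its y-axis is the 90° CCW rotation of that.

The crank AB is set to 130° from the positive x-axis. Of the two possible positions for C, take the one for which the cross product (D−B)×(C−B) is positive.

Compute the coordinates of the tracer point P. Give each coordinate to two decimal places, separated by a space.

A=(0,0), D=(8.00,0)
B = A + 2.00·(cos130°, sin130°) = (-1.2856, 1.5321)
|BD| = 9.4111
circle(B,5.00) ∩ circle(D,7.00): a=3.4305, h=3.6376
  candidates: C₊=(2.6913,4.5627) cross=34.234; C₋=(1.5070,-2.6154) cross=-34.234
  mode + wants cross > 0 → take C=(2.6913,4.5627) (cross=34.234)
ex = (C−B)/|BC| = (0.7954,0.6061); ey = (-0.6061,0.7954)
P = B + -0.85·ex + 0.62·ey = (-2.3374,1.5100)

-2.34 1.51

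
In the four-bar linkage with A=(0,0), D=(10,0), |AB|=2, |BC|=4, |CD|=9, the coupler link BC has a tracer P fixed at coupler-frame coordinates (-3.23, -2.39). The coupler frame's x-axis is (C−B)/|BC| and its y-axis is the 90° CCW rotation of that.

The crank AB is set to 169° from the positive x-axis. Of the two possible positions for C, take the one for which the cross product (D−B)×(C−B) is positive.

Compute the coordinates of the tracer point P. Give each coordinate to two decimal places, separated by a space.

A=(0,0), D=(10.00,0)
B = A + 2.00·(cos169°, sin169°) = (-1.9633, 0.3816)
|BD| = 11.9693
circle(B,4.00) ∩ circle(D,9.00): a=3.2694, h=2.3046
  candidates: C₊=(1.3780,2.5808) cross=27.584; C₋=(1.2310,-2.0260) cross=-27.584
  mode + wants cross > 0 → take C=(1.3780,2.5808) (cross=27.584)
ex = (C−B)/|BC| = (0.8353,0.5498); ey = (-0.5498,0.8353)
P = B + -3.23·ex + -2.39·ey = (-3.3473,-3.3906)

-3.35 -3.39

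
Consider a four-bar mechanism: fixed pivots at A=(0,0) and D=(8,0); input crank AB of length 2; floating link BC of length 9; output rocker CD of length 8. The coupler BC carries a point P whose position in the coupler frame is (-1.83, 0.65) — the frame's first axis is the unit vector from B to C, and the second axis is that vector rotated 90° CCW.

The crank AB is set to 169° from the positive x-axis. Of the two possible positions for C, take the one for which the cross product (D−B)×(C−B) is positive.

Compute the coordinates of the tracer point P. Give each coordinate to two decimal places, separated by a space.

-3.68 -0.52

A=(0,0), D=(8.00,0)
B = A + 2.00·(cos169°, sin169°) = (-1.9633, 0.3816)
|BD| = 9.9706
circle(B,9.00) ∩ circle(D,8.00): a=5.8378, h=6.8498
  candidates: C₊=(4.1324,7.0030) cross=68.297; C₋=(3.6081,-6.6866) cross=-68.297
  mode + wants cross > 0 → take C=(4.1324,7.0030) (cross=68.297)
ex = (C−B)/|BC| = (0.6773,0.7357); ey = (-0.7357,0.6773)
P = B + -1.83·ex + 0.65·ey = (-3.6809,-0.5245)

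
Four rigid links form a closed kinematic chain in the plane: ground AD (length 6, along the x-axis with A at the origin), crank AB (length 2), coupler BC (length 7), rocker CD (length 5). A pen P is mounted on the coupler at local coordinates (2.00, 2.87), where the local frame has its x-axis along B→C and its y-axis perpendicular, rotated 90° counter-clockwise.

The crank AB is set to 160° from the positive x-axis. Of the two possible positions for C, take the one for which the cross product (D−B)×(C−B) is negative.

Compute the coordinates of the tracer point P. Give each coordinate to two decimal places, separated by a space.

1.55 1.39

A=(0,0), D=(6.00,0)
B = A + 2.00·(cos160°, sin160°) = (-1.8794, 0.6840)
|BD| = 7.9090
circle(B,7.00) ∩ circle(D,5.00): a=5.4718, h=4.3658
  candidates: C₊=(3.9495,4.5602) cross=34.529; C₋=(3.1943,-4.1386) cross=-34.529
  mode - wants cross < 0 → take C=(3.1943,-4.1386) (cross=-34.529)
ex = (C−B)/|BC| = (0.7248,-0.6889); ey = (0.6889,0.7248)
P = B + 2.00·ex + 2.87·ey = (1.5475,1.3864)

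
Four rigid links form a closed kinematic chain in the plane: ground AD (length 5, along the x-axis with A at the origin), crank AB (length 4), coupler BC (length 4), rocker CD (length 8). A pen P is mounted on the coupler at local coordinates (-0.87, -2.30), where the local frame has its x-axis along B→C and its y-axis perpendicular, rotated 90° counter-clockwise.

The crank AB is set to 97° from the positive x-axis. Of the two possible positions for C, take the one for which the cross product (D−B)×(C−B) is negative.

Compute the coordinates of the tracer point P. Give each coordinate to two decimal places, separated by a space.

-1.76 6.07

A=(0,0), D=(5.00,0)
B = A + 4.00·(cos97°, sin97°) = (-0.4875, 3.9702)
|BD| = 6.7731
circle(B,4.00) ∩ circle(D,8.00): a=-0.1569, h=3.9969
  candidates: C₊=(1.7283,7.3004) cross=27.072; C₋=(-2.9575,0.8239) cross=-27.072
  mode - wants cross < 0 → take C=(-2.9575,0.8239) (cross=-27.072)
ex = (C−B)/|BC| = (-0.6175,-0.7866); ey = (0.7866,-0.6175)
P = B + -0.87·ex + -2.30·ey = (-1.7594,6.0747)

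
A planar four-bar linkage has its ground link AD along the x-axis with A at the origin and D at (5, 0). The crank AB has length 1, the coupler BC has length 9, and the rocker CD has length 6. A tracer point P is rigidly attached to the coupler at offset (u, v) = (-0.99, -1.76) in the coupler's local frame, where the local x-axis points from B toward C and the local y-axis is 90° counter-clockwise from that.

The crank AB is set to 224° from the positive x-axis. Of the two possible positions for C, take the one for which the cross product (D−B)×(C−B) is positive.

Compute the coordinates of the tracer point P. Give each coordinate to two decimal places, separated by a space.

A=(0,0), D=(5.00,0)
B = A + 1.00·(cos224°, sin224°) = (-0.7193, -0.6947)
|BD| = 5.7614
circle(B,9.00) ∩ circle(D,6.00): a=6.7860, h=5.9119
  candidates: C₊=(5.3044,5.9923) cross=34.060; C₋=(6.7300,-5.7452) cross=-34.060
  mode + wants cross > 0 → take C=(5.3044,5.9923) (cross=34.060)
ex = (C−B)/|BC| = (0.6693,0.7430); ey = (-0.7430,0.6693)
P = B + -0.99·ex + -1.76·ey = (-0.0743,-2.6082)

-0.07 -2.61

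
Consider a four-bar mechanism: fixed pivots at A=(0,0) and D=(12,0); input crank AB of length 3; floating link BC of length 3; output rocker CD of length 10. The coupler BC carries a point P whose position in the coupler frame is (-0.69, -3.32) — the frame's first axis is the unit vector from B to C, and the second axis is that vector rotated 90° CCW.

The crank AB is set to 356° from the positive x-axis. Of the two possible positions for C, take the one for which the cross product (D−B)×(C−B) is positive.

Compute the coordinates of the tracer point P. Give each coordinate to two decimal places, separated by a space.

A=(0,0), D=(12.00,0)
B = A + 3.00·(cos356°, sin356°) = (2.9927, -0.2093)
|BD| = 9.0097
circle(B,3.00) ∩ circle(D,10.00): a=-0.5452, h=2.9500
  candidates: C₊=(2.3791,2.7273) cross=26.579; C₋=(2.5161,-3.1712) cross=-26.579
  mode + wants cross > 0 → take C=(2.3791,2.7273) (cross=26.579)
ex = (C−B)/|BC| = (-0.2045,0.9789); ey = (-0.9789,-0.2045)
P = B + -0.69·ex + -3.32·ey = (6.3836,-0.2056)

6.38 -0.21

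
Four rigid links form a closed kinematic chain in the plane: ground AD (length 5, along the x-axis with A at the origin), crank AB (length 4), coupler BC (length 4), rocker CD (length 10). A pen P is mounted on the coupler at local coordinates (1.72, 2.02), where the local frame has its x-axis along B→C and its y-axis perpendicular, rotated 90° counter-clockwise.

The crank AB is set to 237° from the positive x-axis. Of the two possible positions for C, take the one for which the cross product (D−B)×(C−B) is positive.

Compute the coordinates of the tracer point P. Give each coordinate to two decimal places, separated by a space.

-4.82 -3.55

A=(0,0), D=(5.00,0)
B = A + 4.00·(cos237°, sin237°) = (-2.1786, -3.3547)
|BD| = 7.9237
circle(B,4.00) ∩ circle(D,10.00): a=-1.3387, h=3.7693
  candidates: C₊=(-4.9872,-0.5066) cross=29.867; C₋=(-1.7955,-7.3363) cross=-29.867
  mode + wants cross > 0 → take C=(-4.9872,-0.5066) (cross=29.867)
ex = (C−B)/|BC| = (-0.7022,0.7120); ey = (-0.7120,-0.7022)
P = B + 1.72·ex + 2.02·ey = (-4.8246,-3.5483)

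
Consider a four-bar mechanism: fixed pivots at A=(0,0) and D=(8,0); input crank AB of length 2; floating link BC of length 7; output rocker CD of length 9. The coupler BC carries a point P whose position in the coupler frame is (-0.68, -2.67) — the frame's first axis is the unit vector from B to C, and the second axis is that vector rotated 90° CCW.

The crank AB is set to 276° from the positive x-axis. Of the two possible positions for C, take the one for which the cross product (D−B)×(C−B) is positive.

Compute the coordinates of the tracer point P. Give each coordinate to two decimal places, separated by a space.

2.85 -2.79

A=(0,0), D=(8.00,0)
B = A + 2.00·(cos276°, sin276°) = (0.2091, -1.9890)
|BD| = 8.0408
circle(B,7.00) ∩ circle(D,9.00): a=2.0306, h=6.6990
  candidates: C₊=(0.5194,5.0041) cross=53.866; C₋=(3.8336,-7.9776) cross=-53.866
  mode + wants cross > 0 → take C=(0.5194,5.0041) (cross=53.866)
ex = (C−B)/|BC| = (0.0443,0.9990); ey = (-0.9990,0.0443)
P = B + -0.68·ex + -2.67·ey = (2.8463,-2.7868)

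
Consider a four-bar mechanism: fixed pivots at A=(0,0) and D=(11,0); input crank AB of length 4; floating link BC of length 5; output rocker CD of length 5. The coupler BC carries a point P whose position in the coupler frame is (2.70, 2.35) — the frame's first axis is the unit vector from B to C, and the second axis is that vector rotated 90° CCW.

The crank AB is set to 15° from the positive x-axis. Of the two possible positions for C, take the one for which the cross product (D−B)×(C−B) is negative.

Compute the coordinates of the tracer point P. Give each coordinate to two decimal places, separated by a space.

A=(0,0), D=(11.00,0)
B = A + 4.00·(cos15°, sin15°) = (3.8637, 1.0353)
|BD| = 7.2110
circle(B,5.00) ∩ circle(D,5.00): a=3.6055, h=3.4642
  candidates: C₊=(7.9292,3.9459) cross=24.980; C₋=(6.9345,-2.9106) cross=-24.980
  mode - wants cross < 0 → take C=(6.9345,-2.9106) (cross=-24.980)
ex = (C−B)/|BC| = (0.6142,-0.7892); ey = (0.7892,0.6142)
P = B + 2.70·ex + 2.35·ey = (7.3765,0.3478)

7.38 0.35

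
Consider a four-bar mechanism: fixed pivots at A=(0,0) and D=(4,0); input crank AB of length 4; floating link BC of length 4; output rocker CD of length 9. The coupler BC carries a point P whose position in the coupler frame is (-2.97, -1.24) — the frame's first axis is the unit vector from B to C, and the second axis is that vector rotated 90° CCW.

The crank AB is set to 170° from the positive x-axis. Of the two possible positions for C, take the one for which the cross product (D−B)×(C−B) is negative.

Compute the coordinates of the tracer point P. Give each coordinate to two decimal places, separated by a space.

A=(0,0), D=(4.00,0)
B = A + 4.00·(cos170°, sin170°) = (-3.9392, 0.6946)
|BD| = 7.9696
circle(B,4.00) ∩ circle(D,9.00): a=-0.0932, h=3.9989
  candidates: C₊=(-3.6836,4.6864) cross=31.870; C₋=(-4.3806,-3.2810) cross=-31.870
  mode - wants cross < 0 → take C=(-4.3806,-3.2810) (cross=-31.870)
ex = (C−B)/|BC| = (-0.1104,-0.9939); ey = (0.9939,-0.1104)
P = B + -2.97·ex + -1.24·ey = (-4.8439,3.7833)

-4.84 3.78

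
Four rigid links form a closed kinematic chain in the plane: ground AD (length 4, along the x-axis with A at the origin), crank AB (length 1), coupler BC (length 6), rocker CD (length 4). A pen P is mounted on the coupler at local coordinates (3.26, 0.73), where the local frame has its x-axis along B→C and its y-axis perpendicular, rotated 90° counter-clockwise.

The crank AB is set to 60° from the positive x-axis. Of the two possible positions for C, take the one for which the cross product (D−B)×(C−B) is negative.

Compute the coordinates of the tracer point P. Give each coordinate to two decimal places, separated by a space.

A=(0,0), D=(4.00,0)
B = A + 1.00·(cos60°, sin60°) = (0.5000, 0.8660)
|BD| = 3.6056
circle(B,6.00) ∩ circle(D,4.00): a=4.5763, h=3.8804
  candidates: C₊=(5.8744,3.5337) cross=13.991; C₋=(4.0103,-4.0000) cross=-13.991
  mode - wants cross < 0 → take C=(4.0103,-4.0000) (cross=-13.991)
ex = (C−B)/|BC| = (0.5850,-0.8110); ey = (0.8110,0.5850)
P = B + 3.26·ex + 0.73·ey = (2.9993,-1.3508)

3.00 -1.35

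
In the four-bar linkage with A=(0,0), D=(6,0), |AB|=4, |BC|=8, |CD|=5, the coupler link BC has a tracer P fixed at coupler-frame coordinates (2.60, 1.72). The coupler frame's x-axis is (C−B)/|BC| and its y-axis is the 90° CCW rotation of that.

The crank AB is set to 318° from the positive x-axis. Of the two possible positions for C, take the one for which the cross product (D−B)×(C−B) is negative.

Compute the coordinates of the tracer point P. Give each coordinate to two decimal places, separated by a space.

5.22 -0.52

A=(0,0), D=(6.00,0)
B = A + 4.00·(cos318°, sin318°) = (2.9726, -2.6765)
|BD| = 4.0409
circle(B,8.00) ∩ circle(D,5.00): a=6.8461, h=4.1390
  candidates: C₊=(5.3601,4.9589) cross=16.725; C₋=(10.8431,-1.2429) cross=-16.725
  mode - wants cross < 0 → take C=(10.8431,-1.2429) (cross=-16.725)
ex = (C−B)/|BC| = (0.9838,0.1792); ey = (-0.1792,0.9838)
P = B + 2.60·ex + 1.72·ey = (5.2222,-0.5184)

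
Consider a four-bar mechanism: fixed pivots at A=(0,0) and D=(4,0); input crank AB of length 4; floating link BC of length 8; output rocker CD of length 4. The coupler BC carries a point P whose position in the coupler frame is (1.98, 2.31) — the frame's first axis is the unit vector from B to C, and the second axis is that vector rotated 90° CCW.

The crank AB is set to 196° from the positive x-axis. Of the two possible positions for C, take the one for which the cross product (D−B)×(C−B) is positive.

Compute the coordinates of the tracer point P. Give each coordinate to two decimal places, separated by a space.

-3.66 1.93

A=(0,0), D=(4.00,0)
B = A + 4.00·(cos196°, sin196°) = (-3.8450, -1.1025)
|BD| = 7.9221
circle(B,8.00) ∩ circle(D,4.00): a=6.9906, h=3.8900
  candidates: C₊=(2.5361,3.7225) cross=30.817; C₋=(3.6189,-3.9818) cross=-30.817
  mode + wants cross > 0 → take C=(2.5361,3.7225) (cross=30.817)
ex = (C−B)/|BC| = (0.7976,0.6031); ey = (-0.6031,0.7976)
P = B + 1.98·ex + 2.31·ey = (-3.6589,1.9342)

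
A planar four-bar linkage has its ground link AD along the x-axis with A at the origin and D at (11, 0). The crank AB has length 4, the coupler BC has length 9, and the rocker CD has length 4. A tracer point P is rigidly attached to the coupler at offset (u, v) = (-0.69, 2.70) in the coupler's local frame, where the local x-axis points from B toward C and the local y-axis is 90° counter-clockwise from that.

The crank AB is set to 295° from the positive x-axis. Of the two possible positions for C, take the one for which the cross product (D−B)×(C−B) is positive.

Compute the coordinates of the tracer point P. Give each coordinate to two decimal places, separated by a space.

A=(0,0), D=(11.00,0)
B = A + 4.00·(cos295°, sin295°) = (1.6905, -3.6252)
|BD| = 9.9905
circle(B,9.00) ∩ circle(D,4.00): a=8.2483, h=3.6007
  candidates: C₊=(8.0700,2.7231) cross=35.973; C₋=(10.6832,-3.9874) cross=-35.973
  mode + wants cross > 0 → take C=(8.0700,2.7231) (cross=35.973)
ex = (C−B)/|BC| = (0.7088,0.7054); ey = (-0.7054,0.7088)
P = B + -0.69·ex + 2.70·ey = (-0.7031,-2.1981)

-0.70 -2.20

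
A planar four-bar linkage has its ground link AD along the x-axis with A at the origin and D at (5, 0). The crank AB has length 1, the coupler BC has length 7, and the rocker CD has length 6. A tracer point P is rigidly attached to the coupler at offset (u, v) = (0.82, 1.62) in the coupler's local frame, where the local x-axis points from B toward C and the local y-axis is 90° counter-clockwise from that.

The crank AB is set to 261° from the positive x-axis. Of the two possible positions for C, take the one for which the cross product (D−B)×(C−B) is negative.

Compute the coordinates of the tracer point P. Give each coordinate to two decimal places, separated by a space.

A=(0,0), D=(5.00,0)
B = A + 1.00·(cos261°, sin261°) = (-0.1564, -0.9877)
|BD| = 5.2502
circle(B,7.00) ∩ circle(D,6.00): a=3.8631, h=5.8375
  candidates: C₊=(2.5396,5.4723) cross=30.648; C₋=(4.7359,-5.9942) cross=-30.648
  mode - wants cross < 0 → take C=(4.7359,-5.9942) (cross=-30.648)
ex = (C−B)/|BC| = (0.6989,-0.7152); ey = (0.7152,0.6989)
P = B + 0.82·ex + 1.62·ey = (1.5753,-0.4419)

1.58 -0.44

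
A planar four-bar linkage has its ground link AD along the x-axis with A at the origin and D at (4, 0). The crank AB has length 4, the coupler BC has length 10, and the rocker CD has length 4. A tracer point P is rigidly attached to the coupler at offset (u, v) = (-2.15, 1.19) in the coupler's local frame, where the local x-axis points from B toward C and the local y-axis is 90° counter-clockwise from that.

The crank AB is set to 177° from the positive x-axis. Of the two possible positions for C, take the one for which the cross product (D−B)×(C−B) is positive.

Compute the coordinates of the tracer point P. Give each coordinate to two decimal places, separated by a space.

A=(0,0), D=(4.00,0)
B = A + 4.00·(cos177°, sin177°) = (-3.9945, 0.2093)
|BD| = 7.9973
circle(B,10.00) ∩ circle(D,4.00): a=9.2504, h=3.7986
  candidates: C₊=(5.3522,3.7645) cross=30.379; C₋=(5.1533,-3.8301) cross=-30.379
  mode + wants cross > 0 → take C=(5.3522,3.7645) (cross=30.379)
ex = (C−B)/|BC| = (0.9347,0.3555); ey = (-0.3555,0.9347)
P = B + -2.15·ex + 1.19·ey = (-6.4271,0.5572)

-6.43 0.56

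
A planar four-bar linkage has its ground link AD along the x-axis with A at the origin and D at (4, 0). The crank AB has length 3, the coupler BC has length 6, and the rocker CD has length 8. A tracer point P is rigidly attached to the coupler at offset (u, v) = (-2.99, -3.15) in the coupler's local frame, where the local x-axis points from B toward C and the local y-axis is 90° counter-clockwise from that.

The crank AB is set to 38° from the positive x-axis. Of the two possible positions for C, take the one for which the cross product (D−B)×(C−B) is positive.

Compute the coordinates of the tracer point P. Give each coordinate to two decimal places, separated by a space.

5.48 -1.18

A=(0,0), D=(4.00,0)
B = A + 3.00·(cos38°, sin38°) = (2.3640, 1.8470)
|BD| = 2.4673
circle(B,6.00) ∩ circle(D,8.00): a=-4.4405, h=4.0351
  candidates: C₊=(2.4404,7.8465) cross=9.956; C₋=(-3.6008,2.4955) cross=-9.956
  mode + wants cross > 0 → take C=(2.4404,7.8465) (cross=9.956)
ex = (C−B)/|BC| = (0.0127,0.9999); ey = (-0.9999,0.0127)
P = B + -2.99·ex + -3.15·ey = (5.4757,-1.1828)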